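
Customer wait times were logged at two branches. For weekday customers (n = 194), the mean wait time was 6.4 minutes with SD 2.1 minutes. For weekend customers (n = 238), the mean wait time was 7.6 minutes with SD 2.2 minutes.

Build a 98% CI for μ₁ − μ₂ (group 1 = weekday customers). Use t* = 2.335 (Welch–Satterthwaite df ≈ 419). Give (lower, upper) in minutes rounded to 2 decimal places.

Per-group SEs: s₁/√n₁ = 2.1/√194 = 0.1508, s₂/√n₂ = 2.2/√238 = 0.1426.
Unpooled SE of the difference: √(0.02274064 + 0.02033476) = 0.2075.
Margin of error = t* · SE = 2.335 × 0.2075 = 0.4845.
x̄₁ − x̄₂ = 6.4 − 7.6 = -1.2000.
CI: -1.2000 ± 0.4845 = (-1.68, -0.72).

(-1.68, -0.72)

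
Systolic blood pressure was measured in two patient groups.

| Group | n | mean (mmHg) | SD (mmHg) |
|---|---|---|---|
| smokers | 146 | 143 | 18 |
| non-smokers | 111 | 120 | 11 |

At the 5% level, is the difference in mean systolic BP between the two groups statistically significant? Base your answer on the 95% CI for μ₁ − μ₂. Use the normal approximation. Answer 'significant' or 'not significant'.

SE₁ = s₁/√n₁ = 18/√146 = 1.4897; SE₂ = 11/√111 = 1.0441.
Independent samples, unequal variances: SE_diff = √(SE₁² + SE₂²) = √(2.21920609 + 1.09014481) = 1.8192.
z* = 1.960, so margin of error = 1.960 × 1.8192 = 3.5656.
Difference in means = 143 − 120 = 23.0000.
23.0000 ± 3.5656 → (19.4344, 26.5656).
The interval (19.4344, 26.5656) does not contain 0, so the difference is significant.

significant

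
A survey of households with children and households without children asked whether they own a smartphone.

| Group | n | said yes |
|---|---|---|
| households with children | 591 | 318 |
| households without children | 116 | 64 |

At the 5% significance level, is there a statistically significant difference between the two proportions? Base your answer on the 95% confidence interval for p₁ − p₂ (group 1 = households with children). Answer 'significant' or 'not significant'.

not significant

Sample proportions: 318/591 = 0.5381, 64/116 = 0.5517.
Each SE is √(p̂(1−p̂)/n): √(0.5381·0.4619/591) = 0.02051 and √(0.5517·0.4483/116) = 0.04617.
SE(p̂₁ − p̂₂) = √(SE₁² + SE₂²) = √(0.0004206601 + 0.0021316689) = 0.05052, since the two samples are independent.
At 95% confidence z* = 1.960; margin = 1.960 × 0.05052 = 0.09902.
The difference is 0.5381 − 0.5517 = -0.0136, so the interval is -0.0136 ± 0.09902 = (-0.11262, 0.08542).
The interval (-0.11262, 0.08542) contains 0, so the difference is not significant.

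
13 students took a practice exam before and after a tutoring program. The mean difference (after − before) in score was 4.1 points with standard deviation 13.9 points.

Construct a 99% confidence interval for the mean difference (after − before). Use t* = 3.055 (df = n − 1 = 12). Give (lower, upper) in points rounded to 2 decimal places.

(-7.68, 15.88)

This is a matched-pairs design, so SE = s_d/√n = 13.9/√13 = 3.8552.
Margin = 3.055 × 3.8552 = 11.7776; the interval is 4.1 ± 11.7776 = (-7.68, 15.88).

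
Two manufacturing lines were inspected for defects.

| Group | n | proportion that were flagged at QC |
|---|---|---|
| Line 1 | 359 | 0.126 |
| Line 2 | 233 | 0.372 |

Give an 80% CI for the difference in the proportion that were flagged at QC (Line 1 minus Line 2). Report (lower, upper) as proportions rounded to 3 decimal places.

(-0.292, -0.200)

SE₁ = √(p̂₁(1−p̂₁)/n₁) = √(0.1260·0.8740/359) = 0.01751; SE₂ = √(0.3720·0.6280/233) = 0.03166.
Independent samples: SE of the difference = √(SE₁² + SE₂²) = √(0.0003066001 + 0.0010023556) = 0.03618.
z* for 80% confidence is 1.282, so the margin of error is 1.282 × 0.03618 = 0.04638.
Point estimate p̂₁ − p̂₂ = 0.1260 − 0.3720 = -0.2460.
-0.2460 ± 0.04638 → (-0.292, -0.200).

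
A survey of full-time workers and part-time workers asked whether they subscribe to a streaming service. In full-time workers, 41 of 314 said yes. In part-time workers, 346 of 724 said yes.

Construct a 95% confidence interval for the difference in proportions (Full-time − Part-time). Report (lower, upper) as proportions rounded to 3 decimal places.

Sample proportions: 41/314 = 0.1306, 346/724 = 0.4779.
Each SE is √(p̂(1−p̂)/n): √(0.1306·0.8694/314) = 0.01902 and √(0.4779·0.5221/724) = 0.01856.
SE(p̂₁ − p̂₂) = √(SE₁² + SE₂²) = √(0.0003617604 + 0.0003444736) = 0.02658, since the two samples are independent.
At 95% confidence z* = 1.960; margin = 1.960 × 0.02658 = 0.05210.
The difference is 0.1306 − 0.4779 = -0.3473, so the interval is -0.3473 ± 0.05210 = (-0.399, -0.295).

(-0.399, -0.295)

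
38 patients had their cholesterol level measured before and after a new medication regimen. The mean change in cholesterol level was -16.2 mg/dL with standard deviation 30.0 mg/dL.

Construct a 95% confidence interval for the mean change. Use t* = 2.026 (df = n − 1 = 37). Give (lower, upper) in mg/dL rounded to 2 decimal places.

(-26.06, -6.34)

Paired design: SE = s_d/√n = 30.0/√38 = 4.8666.
t* = 2.026; margin of error = 2.026 × 4.8666 = 9.8597.
-16.2 ± 9.8597 → (-26.06, -6.34).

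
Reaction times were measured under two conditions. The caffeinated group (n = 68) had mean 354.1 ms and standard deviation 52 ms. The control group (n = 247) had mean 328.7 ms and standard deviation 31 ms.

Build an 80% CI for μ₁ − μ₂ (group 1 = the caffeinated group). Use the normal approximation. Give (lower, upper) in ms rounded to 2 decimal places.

SE₁ = s₁/√n₁ = 52/√68 = 6.3059; SE₂ = 31/√247 = 1.9725.
Independent samples, unequal variances: SE_diff = √(SE₁² + SE₂²) = √(39.76437481 + 3.89075625) = 6.6072.
z* = 1.282, so margin of error = 1.282 × 6.6072 = 8.4704.
Difference in means = 354.1 − 328.7 = 25.4000.
25.4000 ± 8.4704 → (16.93, 33.87).

(16.93, 33.87)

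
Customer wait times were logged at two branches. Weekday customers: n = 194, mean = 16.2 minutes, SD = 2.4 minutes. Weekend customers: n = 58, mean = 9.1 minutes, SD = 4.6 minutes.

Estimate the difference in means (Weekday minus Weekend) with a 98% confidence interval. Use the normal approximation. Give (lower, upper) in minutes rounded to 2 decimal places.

(5.64, 8.56)

SE₁ = s₁/√n₁ = 2.4/√194 = 0.1723; SE₂ = 4.6/√58 = 0.6040.
Independent samples, unequal variances: SE_diff = √(SE₁² + SE₂²) = √(0.02968729 + 0.364816) = 0.6281.
z* = 2.326, so margin of error = 2.326 × 0.6281 = 1.4610.
Difference in means = 16.2 − 9.1 = 7.1000.
7.1000 ± 1.4610 → (5.64, 8.56).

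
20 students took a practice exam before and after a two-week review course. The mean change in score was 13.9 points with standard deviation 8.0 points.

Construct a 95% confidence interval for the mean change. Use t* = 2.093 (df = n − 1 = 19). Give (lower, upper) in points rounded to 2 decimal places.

(10.16, 17.64)

This is a matched-pairs design, so SE = s_d/√n = 8.0/√20 = 1.7889.
Margin = 2.093 × 1.7889 = 3.7442; the interval is 13.9 ± 3.7442 = (10.16, 17.64).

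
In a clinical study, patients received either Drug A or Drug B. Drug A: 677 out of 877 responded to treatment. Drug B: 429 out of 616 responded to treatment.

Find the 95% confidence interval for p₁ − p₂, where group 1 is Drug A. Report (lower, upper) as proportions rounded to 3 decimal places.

(0.030, 0.121)

p̂₁ = 677/877 = 0.7719 and p̂₂ = 429/616 = 0.6964.
SE₁ = √(p̂₁(1−p̂₁)/n₁) = √(0.7719·0.2281/877) = 0.01417; SE₂ = √(0.6964·0.3036/616) = 0.01853.
Independent samples: SE of the difference = √(SE₁² + SE₂²) = √(0.0002007889 + 0.0003433609) = 0.02333.
z* for 95% confidence is 1.960, so the margin of error is 1.960 × 0.02333 = 0.04573.
Point estimate p̂₁ − p̂₂ = 0.7719 − 0.6964 = 0.0755.
0.0755 ± 0.04573 → (0.030, 0.121).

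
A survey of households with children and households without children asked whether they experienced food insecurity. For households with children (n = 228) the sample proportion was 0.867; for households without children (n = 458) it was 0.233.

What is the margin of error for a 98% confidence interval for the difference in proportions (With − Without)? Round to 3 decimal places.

0.070

Each SE is √(p̂(1−p̂)/n): √(0.8670·0.1330/228) = 0.02249 and √(0.2330·0.7670/458) = 0.01975.
SE(p̂₁ − p̂₂) = √(SE₁² + SE₂²) = √(0.0005058001 + 0.0003900625) = 0.02993, since the two samples are independent.
At 98% confidence z* = 2.326; margin = 2.326 × 0.02993 = 0.06962.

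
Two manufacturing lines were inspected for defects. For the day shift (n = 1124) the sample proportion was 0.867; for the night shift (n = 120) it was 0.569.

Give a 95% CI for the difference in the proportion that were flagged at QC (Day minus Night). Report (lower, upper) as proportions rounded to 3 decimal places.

The two standard errors are √(0.8670×0.1330/1124) = 0.01013 and √(0.5690×0.4310/120) = 0.04521.
Because the samples are independent, SE_diff = √(0.01013² + 0.04521²) = 0.04633.
Using z* = 1.960 for 95%, ME = 1.960 × 0.04633 = 0.09081.
p̂₁ − p̂₂ = 0.2980; interval 0.2980 ± 0.09081 gives (0.207, 0.389).

(0.207, 0.389)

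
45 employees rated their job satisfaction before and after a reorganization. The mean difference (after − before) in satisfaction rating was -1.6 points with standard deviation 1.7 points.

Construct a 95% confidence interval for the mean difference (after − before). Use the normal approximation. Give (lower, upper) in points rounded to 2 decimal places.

Paired design: SE = s_d/√n = 1.7/√45 = 0.2534.
z* = 1.960; margin of error = 1.960 × 0.2534 = 0.4967.
-1.6 ± 0.4967 → (-2.10, -1.10).

(-2.10, -1.10)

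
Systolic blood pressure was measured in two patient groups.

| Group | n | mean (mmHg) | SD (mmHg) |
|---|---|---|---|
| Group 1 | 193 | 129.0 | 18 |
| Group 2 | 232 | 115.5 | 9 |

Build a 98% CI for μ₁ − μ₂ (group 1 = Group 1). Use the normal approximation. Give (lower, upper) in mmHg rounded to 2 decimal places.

(10.19, 16.81)

Per-group SEs: s₁/√n₁ = 18/√193 = 1.2957, s₂/√n₂ = 9/√232 = 0.5909.
Unpooled SE of the difference: √(1.67883849 + 0.34916281) = 1.4241.
Margin of error = z* · SE = 2.326 × 1.4241 = 3.3125.
x̄₁ − x̄₂ = 129.0 − 115.5 = 13.5000.
CI: 13.5000 ± 3.3125 = (10.19, 16.81).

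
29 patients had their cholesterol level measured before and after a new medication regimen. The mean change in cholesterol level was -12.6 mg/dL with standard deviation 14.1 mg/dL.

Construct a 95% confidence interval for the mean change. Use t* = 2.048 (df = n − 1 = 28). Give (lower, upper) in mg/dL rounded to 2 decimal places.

(-17.96, -7.24)

Paired design: SE = s_d/√n = 14.1/√29 = 2.6183.
t* = 2.048; margin of error = 2.048 × 2.6183 = 5.3623.
-12.6 ± 5.3623 → (-17.96, -7.24).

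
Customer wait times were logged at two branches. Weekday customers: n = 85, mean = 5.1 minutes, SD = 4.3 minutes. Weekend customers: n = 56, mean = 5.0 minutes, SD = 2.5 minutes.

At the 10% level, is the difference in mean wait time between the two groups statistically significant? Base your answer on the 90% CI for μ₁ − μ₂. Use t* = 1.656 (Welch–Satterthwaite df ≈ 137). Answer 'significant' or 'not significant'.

SE₁ = s₁/√n₁ = 4.3/√85 = 0.4664; SE₂ = 2.5/√56 = 0.3341.
Independent samples, unequal variances: SE_diff = √(SE₁² + SE₂²) = √(0.21752896 + 0.11162281) = 0.5737.
t* = 1.656, so margin of error = 1.656 × 0.5737 = 0.9500.
Difference in means = 5.1 − 5.0 = 0.1000.
0.1000 ± 0.9500 → (-0.8500, 1.0500).
The interval (-0.8500, 1.0500) contains 0, so the difference is not significant.

not significant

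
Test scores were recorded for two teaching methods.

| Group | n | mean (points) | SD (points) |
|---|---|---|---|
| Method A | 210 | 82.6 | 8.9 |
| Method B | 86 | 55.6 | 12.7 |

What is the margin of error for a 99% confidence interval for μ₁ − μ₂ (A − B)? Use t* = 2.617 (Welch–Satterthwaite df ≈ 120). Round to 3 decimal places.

Standard errors of each mean: 8.9/√210 = 0.6142 and 12.7/√86 = 1.3695.
SE(x̄₁ − x̄₂) = √(0.6142² + 1.3695²) = 1.5009 for independent samples with unequal variances.
With t* = 2.617, the margin is 2.617 × 1.5009 = 3.9279.

3.928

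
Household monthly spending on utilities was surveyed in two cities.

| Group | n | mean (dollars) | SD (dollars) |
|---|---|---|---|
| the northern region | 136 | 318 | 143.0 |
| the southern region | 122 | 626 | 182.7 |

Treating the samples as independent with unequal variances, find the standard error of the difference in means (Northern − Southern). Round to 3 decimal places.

SE₁ = s₁/√n₁ = 143.0/√136 = 12.2621; SE₂ = 182.7/√122 = 16.5409.
Independent samples, unequal variances: SE_diff = √(SE₁² + SE₂²) = √(150.35909641 + 273.60137281) = 20.5903.

20.590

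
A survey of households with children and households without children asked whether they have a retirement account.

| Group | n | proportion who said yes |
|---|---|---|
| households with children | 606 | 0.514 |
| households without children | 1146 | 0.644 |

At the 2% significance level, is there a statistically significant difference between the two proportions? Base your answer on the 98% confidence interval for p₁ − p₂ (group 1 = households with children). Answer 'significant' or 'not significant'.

SE₁ = √(p̂₁(1−p̂₁)/n₁) = √(0.5140·0.4860/606) = 0.02030; SE₂ = √(0.6440·0.3560/1146) = 0.01414.
Independent samples: SE of the difference = √(SE₁² + SE₂²) = √(0.00041209 + 0.0001999396) = 0.02474.
z* for 98% confidence is 2.326, so the margin of error is 2.326 × 0.02474 = 0.05755.
Point estimate p̂₁ − p̂₂ = 0.5140 − 0.6440 = -0.1300.
-0.1300 ± 0.05755 → (-0.18755, -0.07245).
The interval (-0.18755, -0.07245) does not contain 0, so the difference is significant.

significant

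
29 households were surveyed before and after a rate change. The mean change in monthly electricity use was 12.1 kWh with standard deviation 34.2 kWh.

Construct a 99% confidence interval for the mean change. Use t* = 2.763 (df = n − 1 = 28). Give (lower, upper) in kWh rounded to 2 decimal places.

This is a matched-pairs design, so SE = s_d/√n = 34.2/√29 = 6.3508.
Margin = 2.763 × 6.3508 = 17.5473; the interval is 12.1 ± 17.5473 = (-5.45, 29.65).

(-5.45, 29.65)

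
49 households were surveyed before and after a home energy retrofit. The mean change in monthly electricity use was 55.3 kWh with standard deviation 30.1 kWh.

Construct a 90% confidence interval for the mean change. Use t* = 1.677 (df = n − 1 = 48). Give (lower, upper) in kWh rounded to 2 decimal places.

(48.09, 62.51)

This is a matched-pairs design, so SE = s_d/√n = 30.1/√49 = 4.3000.
Margin = 1.677 × 4.3000 = 7.2111; the interval is 55.3 ± 7.2111 = (48.09, 62.51).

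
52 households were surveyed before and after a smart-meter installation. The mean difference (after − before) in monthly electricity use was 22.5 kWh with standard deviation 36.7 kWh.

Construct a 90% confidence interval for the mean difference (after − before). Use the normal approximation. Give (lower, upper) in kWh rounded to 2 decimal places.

This is a matched-pairs design, so SE = s_d/√n = 36.7/√52 = 5.0894.
Margin = 1.645 × 5.0894 = 8.3721; the interval is 22.5 ± 8.3721 = (14.13, 30.87).

(14.13, 30.87)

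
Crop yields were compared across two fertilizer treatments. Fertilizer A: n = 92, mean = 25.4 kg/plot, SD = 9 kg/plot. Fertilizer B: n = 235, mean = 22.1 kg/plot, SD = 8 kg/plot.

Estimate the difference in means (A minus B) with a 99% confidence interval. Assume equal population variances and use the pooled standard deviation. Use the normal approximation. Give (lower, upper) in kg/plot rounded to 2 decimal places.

Pooled variance s_p² = [91·9² + 234·8²] / (92+235−2) = 68.7600, so s_p = 8.2922.
SE_diff = s_p·√(1/n₁ + 1/n₂) = 8.2922·√(1/92 + 1/235) = 1.0198.
z* = 2.576; margin = 2.576 × 1.0198 = 2.6270.
Difference = 25.4 − 22.1 = 3.3000.
3.3000 ± 2.6270 → (0.67, 5.93).

(0.67, 5.93)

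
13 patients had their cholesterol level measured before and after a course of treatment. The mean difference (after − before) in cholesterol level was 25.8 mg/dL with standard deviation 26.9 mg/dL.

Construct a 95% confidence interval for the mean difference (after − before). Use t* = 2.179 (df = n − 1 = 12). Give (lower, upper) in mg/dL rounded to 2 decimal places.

(9.54, 42.06)

This is a matched-pairs design, so SE = s_d/√n = 26.9/√13 = 7.4607.
Margin = 2.179 × 7.4607 = 16.2569; the interval is 25.8 ± 16.2569 = (9.54, 42.06).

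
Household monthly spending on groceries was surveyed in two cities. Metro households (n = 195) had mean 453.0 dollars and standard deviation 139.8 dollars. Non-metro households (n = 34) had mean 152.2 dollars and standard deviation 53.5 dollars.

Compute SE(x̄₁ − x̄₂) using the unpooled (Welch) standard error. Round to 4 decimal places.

13.5798

SE₁ = s₁/√n₁ = 139.8/√195 = 10.0113; SE₂ = 53.5/√34 = 9.1752.
Independent samples, unequal variances: SE_diff = √(SE₁² + SE₂²) = √(100.22612769 + 84.18429504) = 13.5798.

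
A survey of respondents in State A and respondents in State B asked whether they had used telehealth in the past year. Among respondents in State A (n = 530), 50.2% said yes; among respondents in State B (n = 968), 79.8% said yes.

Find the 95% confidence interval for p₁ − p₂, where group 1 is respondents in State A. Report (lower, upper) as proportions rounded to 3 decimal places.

(-0.346, -0.246)

Each SE is √(p̂(1−p̂)/n): √(0.5020·0.4980/530) = 0.02172 and √(0.7980·0.2020/968) = 0.01290.
SE(p̂₁ − p̂₂) = √(SE₁² + SE₂²) = √(0.0004717584 + 0.00016641) = 0.02526, since the two samples are independent.
At 95% confidence z* = 1.960; margin = 1.960 × 0.02526 = 0.04951.
The difference is 0.5020 − 0.7980 = -0.2960, so the interval is -0.2960 ± 0.04951 = (-0.346, -0.246).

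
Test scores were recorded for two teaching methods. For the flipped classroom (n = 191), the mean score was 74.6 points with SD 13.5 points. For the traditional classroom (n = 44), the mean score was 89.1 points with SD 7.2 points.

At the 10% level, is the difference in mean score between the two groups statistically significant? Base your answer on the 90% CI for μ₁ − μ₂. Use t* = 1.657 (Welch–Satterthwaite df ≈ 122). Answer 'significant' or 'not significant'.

significant

Per-group SEs: s₁/√n₁ = 13.5/√191 = 0.9768, s₂/√n₂ = 7.2/√44 = 1.0854.
Unpooled SE of the difference: √(0.95413824 + 1.17809316) = 1.4602.
Margin of error = t* · SE = 1.657 × 1.4602 = 2.4196.
x̄₁ − x̄₂ = 74.6 − 89.1 = -14.5000.
CI: -14.5000 ± 2.4196 = (-16.9196, -12.0804).
The interval (-16.9196, -12.0804) does not contain 0, so the difference is significant.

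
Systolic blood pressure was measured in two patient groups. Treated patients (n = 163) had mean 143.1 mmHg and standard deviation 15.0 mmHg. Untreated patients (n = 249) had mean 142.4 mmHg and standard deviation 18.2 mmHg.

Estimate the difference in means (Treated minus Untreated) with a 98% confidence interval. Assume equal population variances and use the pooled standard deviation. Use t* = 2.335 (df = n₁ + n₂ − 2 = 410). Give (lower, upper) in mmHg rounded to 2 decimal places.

(-3.30, 4.70)

Pooled variance s_p² = [162·15.0² + 248·18.2²] / (163+249−2) = 289.2622, so s_p = 17.0077.
SE_diff = s_p·√(1/n₁ + 1/n₂) = 17.0077·√(1/163 + 1/249) = 1.7136.
t* = 2.335; margin = 2.335 × 1.7136 = 4.0013.
Difference = 143.1 − 142.4 = 0.7000.
0.7000 ± 4.0013 → (-3.30, 4.70).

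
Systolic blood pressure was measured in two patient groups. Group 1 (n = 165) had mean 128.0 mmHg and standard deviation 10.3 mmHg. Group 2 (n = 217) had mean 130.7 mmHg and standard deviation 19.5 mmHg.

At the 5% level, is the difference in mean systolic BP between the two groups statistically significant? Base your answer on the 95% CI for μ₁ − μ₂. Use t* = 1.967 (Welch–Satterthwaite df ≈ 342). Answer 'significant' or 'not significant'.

not significant

Standard errors of each mean: 10.3/√165 = 0.8019 and 19.5/√217 = 1.3237.
SE(x̄₁ − x̄₂) = √(0.8019² + 1.3237²) = 1.5477 for independent samples with unequal variances.
With t* = 1.967, the margin is 1.967 × 1.5477 = 3.0443.
x̄₁ − x̄₂ = 128.0 − 130.7 = -2.7000; the interval is -2.7000 ± 3.0443 = (-5.7443, 0.3443).
The interval (-5.7443, 0.3443) contains 0, so the difference is not significant.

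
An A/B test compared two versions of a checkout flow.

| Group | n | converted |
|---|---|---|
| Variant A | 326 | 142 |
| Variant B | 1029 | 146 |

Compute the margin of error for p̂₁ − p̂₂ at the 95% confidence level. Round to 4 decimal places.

0.0579

p̂₁ = 142/326 = 0.4356 and p̂₂ = 146/1029 = 0.1419.
SE₁ = √(p̂₁(1−p̂₁)/n₁) = √(0.4356·0.5644/326) = 0.02746; SE₂ = √(0.1419·0.8581/1029) = 0.01088.
Independent samples: SE of the difference = √(SE₁² + SE₂²) = √(0.0007540516 + 0.0001183744) = 0.02954.
z* for 95% confidence is 1.960, so the margin of error is 1.960 × 0.02954 = 0.05790.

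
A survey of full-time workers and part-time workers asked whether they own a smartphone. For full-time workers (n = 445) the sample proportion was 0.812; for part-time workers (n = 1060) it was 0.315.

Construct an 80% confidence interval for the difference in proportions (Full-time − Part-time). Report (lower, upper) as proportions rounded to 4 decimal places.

The two standard errors are √(0.8120×0.1880/445) = 0.01852 and √(0.3150×0.6850/1060) = 0.01427.
Because the samples are independent, SE_diff = √(0.01852² + 0.01427²) = 0.02338.
Using z* = 1.282 for 80%, ME = 1.282 × 0.02338 = 0.02997.
p̂₁ − p̂₂ = 0.4970; interval 0.4970 ± 0.02997 gives (0.4670, 0.5270).

(0.4670, 0.5270)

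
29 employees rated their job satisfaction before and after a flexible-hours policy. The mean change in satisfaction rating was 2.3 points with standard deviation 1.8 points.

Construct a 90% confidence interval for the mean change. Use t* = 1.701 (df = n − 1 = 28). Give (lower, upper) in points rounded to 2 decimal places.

Paired design: SE = s_d/√n = 1.8/√29 = 0.3343.
t* = 1.701; margin of error = 1.701 × 0.3343 = 0.5686.
2.3 ± 0.5686 → (1.73, 2.87).

(1.73, 2.87)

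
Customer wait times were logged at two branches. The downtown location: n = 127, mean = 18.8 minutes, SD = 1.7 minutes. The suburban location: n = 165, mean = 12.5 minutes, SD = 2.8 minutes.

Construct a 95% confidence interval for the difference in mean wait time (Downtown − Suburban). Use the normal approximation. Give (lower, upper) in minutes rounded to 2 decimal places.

(5.78, 6.82)

Standard errors of each mean: 1.7/√127 = 0.1509 and 2.8/√165 = 0.2180.
SE(x̄₁ − x̄₂) = √(0.1509² + 0.2180²) = 0.2651 for independent samples with unequal variances.
With z* = 1.960, the margin is 1.960 × 0.2651 = 0.5196.
x̄₁ − x̄₂ = 18.8 − 12.5 = 6.3000; the interval is 6.3000 ± 0.5196 = (5.78, 6.82).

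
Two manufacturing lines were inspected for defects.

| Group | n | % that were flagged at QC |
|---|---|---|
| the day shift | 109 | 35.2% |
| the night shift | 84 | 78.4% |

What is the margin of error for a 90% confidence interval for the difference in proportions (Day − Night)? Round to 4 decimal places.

SE₁ = √(p̂₁(1−p̂₁)/n₁) = √(0.3520·0.6480/109) = 0.04575; SE₂ = √(0.7840·0.2160/84) = 0.04490.
Independent samples: SE of the difference = √(SE₁² + SE₂²) = √(0.0020930625 + 0.00201601) = 0.06410.
z* for 90% confidence is 1.645, so the margin of error is 1.645 × 0.06410 = 0.10544.

0.1054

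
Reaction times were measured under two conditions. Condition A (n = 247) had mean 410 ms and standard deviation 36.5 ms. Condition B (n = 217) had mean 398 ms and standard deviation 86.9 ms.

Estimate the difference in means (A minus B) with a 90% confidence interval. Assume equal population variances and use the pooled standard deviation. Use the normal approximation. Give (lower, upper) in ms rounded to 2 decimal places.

s_p = √[((n₁−1)s₁² + (n₂−1)s₂²)/(n₁+n₂−2)] = √[(246·36.5² + 216·86.9²)/462] = 65.1153.
SE = 65.1153·√(1/247 + 1/217) = 6.0585.
With z* = 1.645, margin = 1.645 × 6.0585 = 9.9662.
x̄₁ − x̄₂ = 410 − 398 = 12.0000; interval 12.0000 ± 9.9662 = (2.03, 21.97).

(2.03, 21.97)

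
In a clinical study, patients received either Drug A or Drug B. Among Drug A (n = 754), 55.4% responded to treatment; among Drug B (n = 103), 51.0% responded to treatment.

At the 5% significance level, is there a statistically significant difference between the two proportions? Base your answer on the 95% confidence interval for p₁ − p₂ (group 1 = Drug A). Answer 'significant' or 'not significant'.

not significant

SE₁ = √(p̂₁(1−p̂₁)/n₁) = √(0.5540·0.4460/754) = 0.01810; SE₂ = √(0.5100·0.4900/103) = 0.04926.
Independent samples: SE of the difference = √(SE₁² + SE₂²) = √(0.00032761 + 0.0024265476) = 0.05248.
z* for 95% confidence is 1.960, so the margin of error is 1.960 × 0.05248 = 0.10286.
Point estimate p̂₁ − p̂₂ = 0.5540 − 0.5100 = 0.0440.
0.0440 ± 0.10286 → (-0.05886, 0.14686).
The interval (-0.05886, 0.14686) contains 0, so the difference is not significant.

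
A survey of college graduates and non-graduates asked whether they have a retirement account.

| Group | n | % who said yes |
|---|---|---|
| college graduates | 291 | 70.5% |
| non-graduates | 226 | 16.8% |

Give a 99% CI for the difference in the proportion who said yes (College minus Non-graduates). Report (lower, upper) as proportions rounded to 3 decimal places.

(0.443, 0.631)

The two standard errors are √(0.7050×0.2950/291) = 0.02673 and √(0.1680×0.8320/226) = 0.02487.
Because the samples are independent, SE_diff = √(0.02673² + 0.02487²) = 0.03651.
Using z* = 2.576 for 99%, ME = 2.576 × 0.03651 = 0.09405.
p̂₁ − p̂₂ = 0.5370; interval 0.5370 ± 0.09405 gives (0.443, 0.631).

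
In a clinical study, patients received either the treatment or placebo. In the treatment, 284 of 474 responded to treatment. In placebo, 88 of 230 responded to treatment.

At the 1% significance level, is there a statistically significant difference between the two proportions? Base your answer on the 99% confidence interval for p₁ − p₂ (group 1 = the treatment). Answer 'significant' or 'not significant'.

significant

First, p̂₁ = 284/474 = 0.5992; p̂₂ = 88/230 = 0.3826.
The two standard errors are √(0.5992×0.4008/474) = 0.02251 and √(0.3826×0.6174/230) = 0.03205.
Because the samples are independent, SE_diff = √(0.02251² + 0.03205²) = 0.03917.
Using z* = 2.576 for 99%, ME = 2.576 × 0.03917 = 0.10090.
p̂₁ − p̂₂ = 0.2166; interval 0.2166 ± 0.10090 gives (0.11570, 0.31750).
The interval (0.11570, 0.31750) does not contain 0, so the difference is significant.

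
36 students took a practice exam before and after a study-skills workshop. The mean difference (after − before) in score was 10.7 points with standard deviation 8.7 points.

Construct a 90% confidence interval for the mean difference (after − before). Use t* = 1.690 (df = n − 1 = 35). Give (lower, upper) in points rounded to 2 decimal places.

This is a matched-pairs design, so SE = s_d/√n = 8.7/√36 = 1.4500.
Margin = 1.690 × 1.4500 = 2.4505; the interval is 10.7 ± 2.4505 = (8.25, 13.15).

(8.25, 13.15)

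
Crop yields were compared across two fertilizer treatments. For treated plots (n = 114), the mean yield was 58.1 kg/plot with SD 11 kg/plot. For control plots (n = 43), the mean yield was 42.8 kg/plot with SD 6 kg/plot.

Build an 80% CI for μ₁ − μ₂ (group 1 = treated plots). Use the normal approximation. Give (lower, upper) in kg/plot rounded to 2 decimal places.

Per-group SEs: s₁/√n₁ = 11/√114 = 1.0302, s₂/√n₂ = 6/√43 = 0.9150.
Unpooled SE of the difference: √(1.06131204 + 0.837225) = 1.3779.
Margin of error = z* · SE = 1.282 × 1.3779 = 1.7665.
x̄₁ − x̄₂ = 58.1 − 42.8 = 15.3000.
CI: 15.3000 ± 1.7665 = (13.53, 17.07).

(13.53, 17.07)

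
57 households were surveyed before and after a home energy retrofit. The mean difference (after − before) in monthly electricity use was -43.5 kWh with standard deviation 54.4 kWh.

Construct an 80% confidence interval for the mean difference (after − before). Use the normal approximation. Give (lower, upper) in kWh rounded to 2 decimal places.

This is a matched-pairs design, so SE = s_d/√n = 54.4/√57 = 7.2055.
Margin = 1.282 × 7.2055 = 9.2375; the interval is -43.5 ± 9.2375 = (-52.74, -34.26).

(-52.74, -34.26)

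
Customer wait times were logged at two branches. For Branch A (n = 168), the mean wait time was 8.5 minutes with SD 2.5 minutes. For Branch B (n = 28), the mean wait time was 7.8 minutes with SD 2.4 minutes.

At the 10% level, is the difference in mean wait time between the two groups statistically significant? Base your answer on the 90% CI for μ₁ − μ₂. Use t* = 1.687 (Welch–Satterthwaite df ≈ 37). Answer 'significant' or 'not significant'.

Standard errors of each mean: 2.5/√168 = 0.1929 and 2.4/√28 = 0.4536.
SE(x̄₁ − x̄₂) = √(0.1929² + 0.4536²) = 0.4929 for independent samples with unequal variances.
With t* = 1.687, the margin is 1.687 × 0.4929 = 0.8315.
x̄₁ − x̄₂ = 8.5 − 7.8 = 0.7000; the interval is 0.7000 ± 0.8315 = (-0.1315, 1.5315).
The interval (-0.1315, 1.5315) contains 0, so the difference is not significant.

not significant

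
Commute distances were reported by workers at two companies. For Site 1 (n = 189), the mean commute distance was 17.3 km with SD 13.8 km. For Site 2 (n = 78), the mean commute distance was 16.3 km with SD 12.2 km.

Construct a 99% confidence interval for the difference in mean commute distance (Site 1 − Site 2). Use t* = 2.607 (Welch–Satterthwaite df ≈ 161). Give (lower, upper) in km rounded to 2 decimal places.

(-3.45, 5.45)

Per-group SEs: s₁/√n₁ = 13.8/√189 = 1.0038, s₂/√n₂ = 12.2/√78 = 1.3814.
Unpooled SE of the difference: √(1.00761444 + 1.90826596) = 1.7076.
Margin of error = t* · SE = 2.607 × 1.7076 = 4.4517.
x̄₁ − x̄₂ = 17.3 − 16.3 = 1.0000.
CI: 1.0000 ± 4.4517 = (-3.45, 5.45).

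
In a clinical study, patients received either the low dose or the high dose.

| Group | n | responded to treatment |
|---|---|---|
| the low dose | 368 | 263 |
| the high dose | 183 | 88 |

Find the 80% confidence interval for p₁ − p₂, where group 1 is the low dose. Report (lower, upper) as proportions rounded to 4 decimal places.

(0.1777, 0.2899)

p̂₁ = 263/368 = 0.7147 and p̂₂ = 88/183 = 0.4809.
SE₁ = √(p̂₁(1−p̂₁)/n₁) = √(0.7147·0.2853/368) = 0.02354; SE₂ = √(0.4809·0.5191/183) = 0.03693.
Independent samples: SE of the difference = √(SE₁² + SE₂²) = √(0.0005541316 + 0.0013638249) = 0.04379.
z* for 80% confidence is 1.282, so the margin of error is 1.282 × 0.04379 = 0.05614.
Point estimate p̂₁ − p̂₂ = 0.7147 − 0.4809 = 0.2338.
0.2338 ± 0.05614 → (0.1777, 0.2899).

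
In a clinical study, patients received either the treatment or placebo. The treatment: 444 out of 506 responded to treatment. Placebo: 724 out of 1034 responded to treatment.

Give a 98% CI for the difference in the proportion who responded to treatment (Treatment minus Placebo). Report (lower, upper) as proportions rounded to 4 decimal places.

Sample proportions: 444/506 = 0.8775, 724/1034 = 0.7002.
Each SE is √(p̂(1−p̂)/n): √(0.8775·0.1225/506) = 0.01458 and √(0.7002·0.2998/1034) = 0.01425.
SE(p̂₁ − p̂₂) = √(SE₁² + SE₂²) = √(0.0002125764 + 0.0002030625) = 0.02039, since the two samples are independent.
At 98% confidence z* = 2.326; margin = 2.326 × 0.02039 = 0.04743.
The difference is 0.8775 − 0.7002 = 0.1773, so the interval is 0.1773 ± 0.04743 = (0.1299, 0.2247).

(0.1299, 0.2247)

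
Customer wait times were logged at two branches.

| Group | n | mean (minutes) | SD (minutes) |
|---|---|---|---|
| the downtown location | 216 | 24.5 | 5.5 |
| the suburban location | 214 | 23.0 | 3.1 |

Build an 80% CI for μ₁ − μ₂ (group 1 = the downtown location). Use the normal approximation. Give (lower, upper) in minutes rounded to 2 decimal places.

SE₁ = s₁/√n₁ = 5.5/√216 = 0.3742; SE₂ = 3.1/√214 = 0.2119.
Independent samples, unequal variances: SE_diff = √(SE₁² + SE₂²) = √(0.14002564 + 0.04490161) = 0.4300.
z* = 1.282, so margin of error = 1.282 × 0.4300 = 0.5513.
Difference in means = 24.5 − 23.0 = 1.5000.
1.5000 ± 0.5513 → (0.95, 2.05).

(0.95, 2.05)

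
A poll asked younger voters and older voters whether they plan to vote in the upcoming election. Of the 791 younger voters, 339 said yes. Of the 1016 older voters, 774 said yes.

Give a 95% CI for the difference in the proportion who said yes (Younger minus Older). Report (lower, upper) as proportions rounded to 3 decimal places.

Sample proportions: 339/791 = 0.4286, 774/1016 = 0.7618.
Each SE is √(p̂(1−p̂)/n): √(0.4286·0.5714/791) = 0.01760 and √(0.7618·0.2382/1016) = 0.01336.
SE(p̂₁ − p̂₂) = √(SE₁² + SE₂²) = √(0.00030976 + 0.0001784896) = 0.02210, since the two samples are independent.
At 95% confidence z* = 1.960; margin = 1.960 × 0.02210 = 0.04332.
The difference is 0.4286 − 0.7618 = -0.3332, so the interval is -0.3332 ± 0.04332 = (-0.377, -0.290).

(-0.377, -0.290)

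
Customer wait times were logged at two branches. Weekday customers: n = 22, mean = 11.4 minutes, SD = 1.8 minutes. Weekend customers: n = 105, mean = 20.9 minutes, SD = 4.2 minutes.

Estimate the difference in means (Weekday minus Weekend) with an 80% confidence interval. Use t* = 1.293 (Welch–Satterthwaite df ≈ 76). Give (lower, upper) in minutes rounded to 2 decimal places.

Standard errors of each mean: 1.8/√22 = 0.3838 and 4.2/√105 = 0.4099.
SE(x̄₁ − x̄₂) = √(0.3838² + 0.4099²) = 0.5615 for independent samples with unequal variances.
With t* = 1.293, the margin is 1.293 × 0.5615 = 0.7260.
x̄₁ − x̄₂ = 11.4 − 20.9 = -9.5000; the interval is -9.5000 ± 0.7260 = (-10.23, -8.77).

(-10.23, -8.77)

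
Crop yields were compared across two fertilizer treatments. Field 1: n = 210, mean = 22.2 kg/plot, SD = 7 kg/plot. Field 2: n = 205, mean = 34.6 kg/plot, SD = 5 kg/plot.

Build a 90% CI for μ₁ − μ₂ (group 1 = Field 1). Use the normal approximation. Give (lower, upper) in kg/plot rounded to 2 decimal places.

(-13.38, -11.42)

Per-group SEs: s₁/√n₁ = 7/√210 = 0.4830, s₂/√n₂ = 5/√205 = 0.3492.
Unpooled SE of the difference: √(0.233289 + 0.12194064) = 0.5960.
Margin of error = z* · SE = 1.645 × 0.5960 = 0.9804.
x̄₁ − x̄₂ = 22.2 − 34.6 = -12.4000.
CI: -12.4000 ± 0.9804 = (-13.38, -11.42).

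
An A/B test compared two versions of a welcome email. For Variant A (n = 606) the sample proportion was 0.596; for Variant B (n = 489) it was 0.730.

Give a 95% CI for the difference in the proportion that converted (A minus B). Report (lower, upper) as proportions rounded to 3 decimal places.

Each SE is √(p̂(1−p̂)/n): √(0.5960·0.4040/606) = 0.01993 and √(0.7300·0.2700/489) = 0.02008.
SE(p̂₁ − p̂₂) = √(SE₁² + SE₂²) = √(0.0003972049 + 0.0004032064) = 0.02829, since the two samples are independent.
At 95% confidence z* = 1.960; margin = 1.960 × 0.02829 = 0.05545.
The difference is 0.5960 − 0.7300 = -0.1340, so the interval is -0.1340 ± 0.05545 = (-0.189, -0.079).

(-0.189, -0.079)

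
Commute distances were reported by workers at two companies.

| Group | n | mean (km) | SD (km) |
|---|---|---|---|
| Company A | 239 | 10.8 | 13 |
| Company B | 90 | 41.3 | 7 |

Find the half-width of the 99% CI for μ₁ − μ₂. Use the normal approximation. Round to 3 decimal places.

Standard errors of each mean: 13/√239 = 0.8409 and 7/√90 = 0.7379.
SE(x̄₁ − x̄₂) = √(0.8409² + 0.7379²) = 1.1188 for independent samples with unequal variances.
With z* = 2.576, the margin is 2.576 × 1.1188 = 2.8820.

2.882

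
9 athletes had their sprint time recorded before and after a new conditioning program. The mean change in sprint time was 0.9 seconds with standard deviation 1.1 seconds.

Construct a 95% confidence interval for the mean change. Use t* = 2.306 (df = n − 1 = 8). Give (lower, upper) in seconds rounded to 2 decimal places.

This is a matched-pairs design, so SE = s_d/√n = 1.1/√9 = 0.3667.
Margin = 2.306 × 0.3667 = 0.8456; the interval is 0.9 ± 0.8456 = (0.05, 1.75).

(0.05, 1.75)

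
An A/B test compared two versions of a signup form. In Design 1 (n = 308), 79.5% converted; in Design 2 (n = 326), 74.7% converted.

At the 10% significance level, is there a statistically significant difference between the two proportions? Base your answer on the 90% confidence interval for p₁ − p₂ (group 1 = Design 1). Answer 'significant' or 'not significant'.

The two standard errors are √(0.7950×0.2050/308) = 0.02300 and √(0.7470×0.2530/326) = 0.02408.
Because the samples are independent, SE_diff = √(0.02300² + 0.02408²) = 0.03330.
Using z* = 1.645 for 90%, ME = 1.645 × 0.03330 = 0.05478.
p̂₁ − p̂₂ = 0.0480; interval 0.0480 ± 0.05478 gives (-0.00678, 0.10278).
The interval (-0.00678, 0.10278) contains 0, so the difference is not significant.

not significant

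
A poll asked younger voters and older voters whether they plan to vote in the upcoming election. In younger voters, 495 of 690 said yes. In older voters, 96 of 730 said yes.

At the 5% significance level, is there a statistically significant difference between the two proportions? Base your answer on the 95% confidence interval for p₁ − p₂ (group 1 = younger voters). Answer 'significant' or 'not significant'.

First, p̂₁ = 495/690 = 0.7174; p̂₂ = 96/730 = 0.1315.
The two standard errors are √(0.7174×0.2826/690) = 0.01714 and √(0.1315×0.8685/730) = 0.01251.
Because the samples are independent, SE_diff = √(0.01714² + 0.01251²) = 0.02122.
Using z* = 1.960 for 95%, ME = 1.960 × 0.02122 = 0.04159.
p̂₁ − p̂₂ = 0.5859; interval 0.5859 ± 0.04159 gives (0.54431, 0.62749).
The interval (0.54431, 0.62749) does not contain 0, so the difference is significant.

significant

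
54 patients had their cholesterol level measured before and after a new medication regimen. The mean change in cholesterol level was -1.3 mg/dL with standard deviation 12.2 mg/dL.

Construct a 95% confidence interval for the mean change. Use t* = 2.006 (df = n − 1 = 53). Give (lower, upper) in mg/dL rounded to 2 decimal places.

(-4.63, 2.03)

Paired design: SE = s_d/√n = 12.2/√54 = 1.6602.
t* = 2.006; margin of error = 2.006 × 1.6602 = 3.3304.
-1.3 ± 3.3304 → (-4.63, 2.03).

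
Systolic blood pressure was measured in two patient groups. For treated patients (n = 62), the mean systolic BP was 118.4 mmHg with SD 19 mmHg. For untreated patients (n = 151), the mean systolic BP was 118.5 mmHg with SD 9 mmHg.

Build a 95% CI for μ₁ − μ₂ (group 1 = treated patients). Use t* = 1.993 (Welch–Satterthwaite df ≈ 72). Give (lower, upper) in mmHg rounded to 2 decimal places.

(-5.13, 4.93)

SE₁ = s₁/√n₁ = 19/√62 = 2.4130; SE₂ = 9/√151 = 0.7324.
Independent samples, unequal variances: SE_diff = √(SE₁² + SE₂²) = √(5.822569 + 0.53640976) = 2.5217.
t* = 1.993, so margin of error = 1.993 × 2.5217 = 5.0257.
Difference in means = 118.4 − 118.5 = -0.1000.
-0.1000 ± 5.0257 → (-5.13, 4.93).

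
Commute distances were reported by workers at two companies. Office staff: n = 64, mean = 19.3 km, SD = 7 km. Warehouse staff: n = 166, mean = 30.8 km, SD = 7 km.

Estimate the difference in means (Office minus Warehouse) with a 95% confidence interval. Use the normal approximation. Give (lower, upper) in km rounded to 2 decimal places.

Standard errors of each mean: 7/√64 = 0.8750 and 7/√166 = 0.5433.
SE(x̄₁ − x̄₂) = √(0.8750² + 0.5433²) = 1.0300 for independent samples with unequal variances.
With z* = 1.960, the margin is 1.960 × 1.0300 = 2.0188.
x̄₁ − x̄₂ = 19.3 − 30.8 = -11.5000; the interval is -11.5000 ± 2.0188 = (-13.52, -9.48).

(-13.52, -9.48)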